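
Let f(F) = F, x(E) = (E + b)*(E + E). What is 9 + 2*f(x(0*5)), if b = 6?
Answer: 9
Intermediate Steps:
x(E) = 2*E*(6 + E) (x(E) = (E + 6)*(E + E) = (6 + E)*(2*E) = 2*E*(6 + E))
9 + 2*f(x(0*5)) = 9 + 2*(2*(0*5)*(6 + 0*5)) = 9 + 2*(2*0*(6 + 0)) = 9 + 2*(2*0*6) = 9 + 2*0 = 9 + 0 = 9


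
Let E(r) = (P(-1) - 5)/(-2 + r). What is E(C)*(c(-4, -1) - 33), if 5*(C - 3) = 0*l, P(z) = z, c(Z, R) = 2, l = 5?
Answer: 186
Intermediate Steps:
C = 3 (C = 3 + (0*5)/5 = 3 + (⅕)*0 = 3 + 0 = 3)
E(r) = -6/(-2 + r) (E(r) = (-1 - 5)/(-2 + r) = -6/(-2 + r))
E(C)*(c(-4, -1) - 33) = (-6/(-2 + 3))*(2 - 33) = -6/1*(-31) = -6*1*(-31) = -6*(-31) = 186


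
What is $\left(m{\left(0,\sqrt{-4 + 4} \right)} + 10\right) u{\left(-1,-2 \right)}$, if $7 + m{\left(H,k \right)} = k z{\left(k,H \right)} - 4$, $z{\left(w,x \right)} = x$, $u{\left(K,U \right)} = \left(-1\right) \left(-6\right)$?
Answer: $-6$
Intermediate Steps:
$u{\left(K,U \right)} = 6$
$m{\left(H,k \right)} = -11 + H k$ ($m{\left(H,k \right)} = -7 + \left(k H - 4\right) = -7 + \left(H k - 4\right) = -7 + \left(-4 + H k\right) = -11 + H k$)
$\left(m{\left(0,\sqrt{-4 + 4} \right)} + 10\right) u{\left(-1,-2 \right)} = \left(\left(-11 + 0 \sqrt{-4 + 4}\right) + 10\right) 6 = \left(\left(-11 + 0 \sqrt{0}\right) + 10\right) 6 = \left(\left(-11 + 0 \cdot 0\right) + 10\right) 6 = \left(\left(-11 + 0\right) + 10\right) 6 = \left(-11 + 10\right) 6 = \left(-1\right) 6 = -6$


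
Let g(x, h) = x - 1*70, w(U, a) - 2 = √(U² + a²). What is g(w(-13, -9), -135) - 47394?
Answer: -47462 + 5*√10 ≈ -47446.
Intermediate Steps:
w(U, a) = 2 + √(U² + a²)
g(x, h) = -70 + x (g(x, h) = x - 70 = -70 + x)
g(w(-13, -9), -135) - 47394 = (-70 + (2 + √((-13)² + (-9)²))) - 47394 = (-70 + (2 + √(169 + 81))) - 47394 = (-70 + (2 + √250)) - 47394 = (-70 + (2 + 5*√10)) - 47394 = (-68 + 5*√10) - 47394 = -47462 + 5*√10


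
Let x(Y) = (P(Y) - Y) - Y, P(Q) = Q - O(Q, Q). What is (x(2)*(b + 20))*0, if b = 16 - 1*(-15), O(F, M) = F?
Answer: 0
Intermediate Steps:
P(Q) = 0 (P(Q) = Q - Q = 0)
b = 31 (b = 16 + 15 = 31)
x(Y) = -2*Y (x(Y) = (0 - Y) - Y = -Y - Y = -2*Y)
(x(2)*(b + 20))*0 = ((-2*2)*(31 + 20))*0 = -4*51*0 = -204*0 = 0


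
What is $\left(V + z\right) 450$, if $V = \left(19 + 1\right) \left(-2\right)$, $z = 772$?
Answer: $329400$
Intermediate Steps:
$V = -40$ ($V = 20 \left(-2\right) = -40$)
$\left(V + z\right) 450 = \left(-40 + 772\right) 450 = 732 \cdot 450 = 329400$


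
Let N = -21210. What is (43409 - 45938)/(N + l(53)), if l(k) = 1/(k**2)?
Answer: 7103961/59578889 ≈ 0.11924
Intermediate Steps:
l(k) = k**(-2)
(43409 - 45938)/(N + l(53)) = (43409 - 45938)/(-21210 + 53**(-2)) = -2529/(-21210 + 1/2809) = -2529/(-59578889/2809) = -2529*(-2809/59578889) = 7103961/59578889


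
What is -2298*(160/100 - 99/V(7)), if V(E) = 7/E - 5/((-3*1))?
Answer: 1632729/20 ≈ 81637.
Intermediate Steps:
V(E) = 5/3 + 7/E (V(E) = 7/E - 5/(-3) = 7/E - 5*(-⅓) = 7/E + 5/3 = 5/3 + 7/E)
-2298*(160/100 - 99/V(7)) = -2298*(160/100 - 99/(5/3 + 7/7)) = -2298*(160*(1/100) - 99/(5/3 + 7*(⅐))) = -2298*(8/5 - 99/(5/3 + 1)) = -2298*(8/5 - 99/8/3) = -2298*(8/5 - 99*3/8) = -2298*(8/5 - 297/8) = -2298*(-1421/40) = 1632729/20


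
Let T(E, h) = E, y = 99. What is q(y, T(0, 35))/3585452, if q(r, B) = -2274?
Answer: -1137/1792726 ≈ -0.00063423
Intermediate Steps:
q(y, T(0, 35))/3585452 = -2274/3585452 = -2274*1/3585452 = -1137/1792726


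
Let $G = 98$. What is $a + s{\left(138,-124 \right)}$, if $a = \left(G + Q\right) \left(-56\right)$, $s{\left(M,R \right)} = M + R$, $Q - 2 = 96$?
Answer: $-10962$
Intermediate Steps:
$Q = 98$ ($Q = 2 + 96 = 98$)
$a = -10976$ ($a = \left(98 + 98\right) \left(-56\right) = 196 \left(-56\right) = -10976$)
$a + s{\left(138,-124 \right)} = -10976 + \left(138 - 124\right) = -10976 + 14 = -10962$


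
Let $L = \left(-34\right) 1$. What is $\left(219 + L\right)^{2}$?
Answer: $34225$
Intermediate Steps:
$L = -34$
$\left(219 + L\right)^{2} = \left(219 - 34\right)^{2} = 185^{2} = 34225$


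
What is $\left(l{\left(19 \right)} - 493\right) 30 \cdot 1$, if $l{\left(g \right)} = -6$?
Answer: $-14970$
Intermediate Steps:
$\left(l{\left(19 \right)} - 493\right) 30 \cdot 1 = \left(-6 - 493\right) 30 \cdot 1 = \left(-499\right) 30 = -14970$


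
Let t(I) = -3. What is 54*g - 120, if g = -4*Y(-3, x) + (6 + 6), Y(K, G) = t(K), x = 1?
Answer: 1176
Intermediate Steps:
Y(K, G) = -3
g = 24 (g = -4*(-3) + (6 + 6) = 12 + 12 = 24)
54*g - 120 = 54*24 - 120 = 1296 - 120 = 1176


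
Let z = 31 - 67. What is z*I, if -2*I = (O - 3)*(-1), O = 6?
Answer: -54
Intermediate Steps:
I = 3/2 (I = -(6 - 3)*(-1)/2 = -3*(-1)/2 = -1/2*(-3) = 3/2 ≈ 1.5000)
z = -36
z*I = -36*3/2 = -54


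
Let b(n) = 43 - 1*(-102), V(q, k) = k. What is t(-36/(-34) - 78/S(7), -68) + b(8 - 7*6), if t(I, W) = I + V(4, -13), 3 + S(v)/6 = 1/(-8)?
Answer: 58318/425 ≈ 137.22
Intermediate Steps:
S(v) = -75/4 (S(v) = -18 + 6/(-8) = -18 + 6*(-1/8) = -18 - 3/4 = -75/4)
t(I, W) = -13 + I (t(I, W) = I - 13 = -13 + I)
b(n) = 145 (b(n) = 43 + 102 = 145)
t(-36/(-34) - 78/S(7), -68) + b(8 - 7*6) = (-13 + (-36/(-34) - 78/(-75/4))) + 145 = (-13 + (-36*(-1/34) - 78*(-4/75))) + 145 = (-13 + (18/17 + 104/25)) + 145 = (-13 + 2218/425) + 145 = -3307/425 + 145 = 58318/425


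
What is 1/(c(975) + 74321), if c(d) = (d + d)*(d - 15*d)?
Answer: -1/26543179 ≈ -3.7674e-8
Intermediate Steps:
c(d) = -28*d² (c(d) = (2*d)*(-14*d) = -28*d²)
1/(c(975) + 74321) = 1/(-28*975² + 74321) = 1/(-28*950625 + 74321) = 1/(-26617500 + 74321) = 1/(-26543179) = -1/26543179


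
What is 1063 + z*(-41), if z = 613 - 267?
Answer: -13123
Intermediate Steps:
z = 346
1063 + z*(-41) = 1063 + 346*(-41) = 1063 - 14186 = -13123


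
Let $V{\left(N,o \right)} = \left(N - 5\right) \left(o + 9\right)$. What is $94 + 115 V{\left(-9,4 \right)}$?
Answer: $-20836$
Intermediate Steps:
$V{\left(N,o \right)} = \left(-5 + N\right) \left(9 + o\right)$
$94 + 115 V{\left(-9,4 \right)} = 94 + 115 \left(-45 - 20 + 9 \left(-9\right) - 36\right) = 94 + 115 \left(-45 - 20 - 81 - 36\right) = 94 + 115 \left(-182\right) = 94 - 20930 = -20836$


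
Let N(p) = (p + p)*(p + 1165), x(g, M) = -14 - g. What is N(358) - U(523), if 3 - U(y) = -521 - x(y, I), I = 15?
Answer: 1090481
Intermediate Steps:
N(p) = 2*p*(1165 + p) (N(p) = (2*p)*(1165 + p) = 2*p*(1165 + p))
U(y) = 510 - y (U(y) = 3 - (-521 - (-14 - y)) = 3 - (-521 + (14 + y)) = 3 - (-507 + y) = 3 + (507 - y) = 510 - y)
N(358) - U(523) = 2*358*(1165 + 358) - (510 - 1*523) = 2*358*1523 - (510 - 523) = 1090468 - 1*(-13) = 1090468 + 13 = 1090481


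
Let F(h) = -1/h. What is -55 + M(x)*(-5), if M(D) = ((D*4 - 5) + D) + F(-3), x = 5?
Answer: -470/3 ≈ -156.67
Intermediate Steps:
M(D) = -14/3 + 5*D (M(D) = ((D*4 - 5) + D) - 1/(-3) = ((4*D - 5) + D) - 1*(-⅓) = ((-5 + 4*D) + D) + ⅓ = (-5 + 5*D) + ⅓ = -14/3 + 5*D)
-55 + M(x)*(-5) = -55 + (-14/3 + 5*5)*(-5) = -55 + (-14/3 + 25)*(-5) = -55 + (61/3)*(-5) = -55 - 305/3 = -470/3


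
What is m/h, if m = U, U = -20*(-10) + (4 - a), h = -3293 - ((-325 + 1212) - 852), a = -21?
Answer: -225/3328 ≈ -0.067608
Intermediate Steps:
h = -3328 (h = -3293 - (887 - 852) = -3293 - 1*35 = -3293 - 35 = -3328)
U = 225 (U = -20*(-10) + (4 - 1*(-21)) = 200 + (4 + 21) = 200 + 25 = 225)
m = 225
m/h = 225/(-3328) = 225*(-1/3328) = -225/3328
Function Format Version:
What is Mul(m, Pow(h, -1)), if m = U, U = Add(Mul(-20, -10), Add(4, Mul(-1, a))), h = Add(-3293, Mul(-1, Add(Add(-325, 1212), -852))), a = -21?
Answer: Rational(-225, 3328) ≈ -0.067608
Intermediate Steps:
h = -3328 (h = Add(-3293, Mul(-1, Add(887, -852))) = Add(-3293, Mul(-1, 35)) = Add(-3293, -35) = -3328)
U = 225 (U = Add(Mul(-20, -10), Add(4, Mul(-1, -21))) = Add(200, Add(4, 21)) = Add(200, 25) = 225)
m = 225
Mul(m, Pow(h, -1)) = Mul(225, Pow(-3328, -1)) = Mul(225, Rational(-1, 3328)) = Rational(-225, 3328)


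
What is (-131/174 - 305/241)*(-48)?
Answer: 677128/6989 ≈ 96.885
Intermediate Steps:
(-131/174 - 305/241)*(-48) = -84641/41934*(-48) = 677128/6989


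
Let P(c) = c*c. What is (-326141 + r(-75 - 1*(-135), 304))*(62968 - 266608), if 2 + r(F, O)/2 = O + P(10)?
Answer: 66251626680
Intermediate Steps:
P(c) = c²
r(F, O) = 196 + 2*O (r(F, O) = -4 + 2*(O + 10²) = -4 + 2*(O + 100) = -4 + 2*(100 + O) = -4 + (200 + 2*O) = 196 + 2*O)
(-326141 + r(-75 - 1*(-135), 304))*(62968 - 266608) = (-326141 + (196 + 2*304))*(62968 - 266608) = (-326141 + (196 + 608))*(-203640) = (-326141 + 804)*(-203640) = -325337*(-203640) = 66251626680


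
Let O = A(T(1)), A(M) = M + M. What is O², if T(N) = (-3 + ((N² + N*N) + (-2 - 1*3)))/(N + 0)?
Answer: 144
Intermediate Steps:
T(N) = (-8 + 2*N²)/N (T(N) = (-3 + ((N² + N²) + (-2 - 3)))/N = (-3 + (2*N² - 5))/N = (-3 + (-5 + 2*N²))/N = (-8 + 2*N²)/N)
A(M) = 2*M
O = -12 (O = 2*(-8/1 + 2*1) = 2*(-8*1 + 2) = 2*(-8 + 2) = 2*(-6) = -12)
O² = (-12)² = 144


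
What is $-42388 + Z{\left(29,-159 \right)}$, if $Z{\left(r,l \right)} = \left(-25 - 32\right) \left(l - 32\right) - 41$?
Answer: $-31542$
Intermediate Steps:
$Z{\left(r,l \right)} = 1783 - 57 l$ ($Z{\left(r,l \right)} = - 57 \left(-32 + l\right) - 41 = \left(1824 - 57 l\right) - 41 = 1783 - 57 l$)
$-42388 + Z{\left(29,-159 \right)} = -42388 + \left(1783 - -9063\right) = -42388 + \left(1783 + 9063\right) = -42388 + 10846 = -31542$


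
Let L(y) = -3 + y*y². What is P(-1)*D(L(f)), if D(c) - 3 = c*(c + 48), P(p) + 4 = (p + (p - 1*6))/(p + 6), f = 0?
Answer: 3696/5 ≈ 739.20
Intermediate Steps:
L(y) = -3 + y³
P(p) = -4 + (-6 + 2*p)/(6 + p) (P(p) = -4 + (p + (p - 1*6))/(p + 6) = -4 + (p + (p - 6))/(6 + p) = -4 + (p + (-6 + p))/(6 + p) = -4 + (-6 + 2*p)/(6 + p))
D(c) = 3 + c*(48 + c) (D(c) = 3 + c*(c + 48) = 3 + c*(48 + c))
P(-1)*D(L(f)) = (2*(-15 - 1*(-1))/(6 - 1))*(3 + (-3 + 0³)² + 48*(-3 + 0³)) = (2*(-15 + 1)/5)*(3 + (-3 + 0)² + 48*(-3 + 0)) = (2*(⅕)*(-14))*(3 + (-3)² + 48*(-3)) = -28*(3 + 9 - 144)/5 = -28/5*(-132) = 3696/5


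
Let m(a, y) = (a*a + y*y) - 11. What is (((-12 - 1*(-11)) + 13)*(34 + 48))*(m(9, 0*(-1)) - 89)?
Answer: -18696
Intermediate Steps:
m(a, y) = -11 + a² + y² (m(a, y) = (a² + y²) - 11 = -11 + a² + y²)
(((-12 - 1*(-11)) + 13)*(34 + 48))*(m(9, 0*(-1)) - 89) = (((-12 - 1*(-11)) + 13)*(34 + 48))*((-11 + 9² + (0*(-1))²) - 89) = (((-12 + 11) + 13)*82)*((-11 + 81 + 0²) - 89) = ((-1 + 13)*82)*((-11 + 81 + 0) - 89) = (12*82)*(70 - 89) = 984*(-19) = -18696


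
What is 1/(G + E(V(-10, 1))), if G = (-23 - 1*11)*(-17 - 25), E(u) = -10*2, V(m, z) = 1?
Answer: 1/1408 ≈ 0.00071023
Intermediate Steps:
E(u) = -20
G = 1428 (G = (-23 - 11)*(-42) = -34*(-42) = 1428)
1/(G + E(V(-10, 1))) = 1/(1428 - 20) = 1/1408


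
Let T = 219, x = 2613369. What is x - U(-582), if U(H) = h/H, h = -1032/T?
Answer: 55515797495/21243 ≈ 2.6134e+6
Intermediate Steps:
h = -344/73 (h = -1032/219 = -1032*1/219 = -344/73 ≈ -4.7123)
U(H) = -344/(73*H)
x - U(-582) = 2613369 - (-344)/(73*(-582)) = 2613369 - (-344)*(-1)/(73*582) = 2613369 - 1*172/21243 = 2613369 - 172/21243 = 55515797495/21243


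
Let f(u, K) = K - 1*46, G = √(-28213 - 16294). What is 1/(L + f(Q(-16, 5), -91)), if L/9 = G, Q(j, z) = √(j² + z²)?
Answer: -137/3623836 - 9*I*√44507/3623836 ≈ -3.7805e-5 - 0.00052395*I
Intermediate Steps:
G = I*√44507 (G = √(-44507) = I*√44507 ≈ 210.97*I)
f(u, K) = -46 + K (f(u, K) = K - 46 = -46 + K)
L = 9*I*√44507 (L = 9*(I*√44507) = 9*I*√44507 ≈ 1898.7*I)
1/(L + f(Q(-16, 5), -91)) = 1/(9*I*√44507 + (-46 - 91)) = 1/(9*I*√44507 - 137) = 1/(-137 + 9*I*√44507)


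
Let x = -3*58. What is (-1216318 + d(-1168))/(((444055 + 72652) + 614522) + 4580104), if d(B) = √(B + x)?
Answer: -1216318/5711333 + I*√1342/5711333 ≈ -0.21297 + 6.4141e-6*I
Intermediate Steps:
x = -174
d(B) = √(-174 + B) (d(B) = √(B - 174) = √(-174 + B))
(-1216318 + d(-1168))/(((444055 + 72652) + 614522) + 4580104) = (-1216318 + √(-174 - 1168))/(((444055 + 72652) + 614522) + 4580104) = (-1216318 + √(-1342))/((516707 + 614522) + 4580104) = (-1216318 + I*√1342)/(1131229 + 4580104) = (-1216318 + I*√1342)/5711333 = (-1216318 + I*√1342)*(1/5711333) = -1216318/5711333 + I*√1342/5711333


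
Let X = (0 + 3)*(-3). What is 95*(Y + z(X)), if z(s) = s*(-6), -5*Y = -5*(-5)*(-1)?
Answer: 5605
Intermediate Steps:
Y = 5 (Y = -(-5*(-5))*(-1)/5 = -5*(-1) = -1/5*(-25) = 5)
X = -9 (X = 3*(-3) = -9)
z(s) = -6*s
95*(Y + z(X)) = 95*(5 - 6*(-9)) = 95*(5 + 54) = 95*59 = 5605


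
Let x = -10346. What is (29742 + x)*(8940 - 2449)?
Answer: 125899436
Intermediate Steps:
(29742 + x)*(8940 - 2449) = (29742 - 10346)*(8940 - 2449) = 19396*6491 = 125899436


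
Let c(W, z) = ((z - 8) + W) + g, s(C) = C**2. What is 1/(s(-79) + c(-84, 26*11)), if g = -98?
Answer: 1/6337 ≈ 0.00015780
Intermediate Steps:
c(W, z) = -106 + W + z (c(W, z) = ((z - 8) + W) - 98 = ((-8 + z) + W) - 98 = (-8 + W + z) - 98 = -106 + W + z)
1/(s(-79) + c(-84, 26*11)) = 1/((-79)**2 + (-106 - 84 + 26*11)) = 1/(6241 + (-106 - 84 + 286)) = 1/(6241 + 96) = 1/6337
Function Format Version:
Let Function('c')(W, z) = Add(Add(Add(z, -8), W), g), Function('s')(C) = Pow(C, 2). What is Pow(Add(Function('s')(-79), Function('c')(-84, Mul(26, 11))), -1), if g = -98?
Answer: Rational(1, 6337) ≈ 0.00015780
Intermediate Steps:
Function('c')(W, z) = Add(-106, W, z) (Function('c')(W, z) = Add(Add(Add(z, -8), W), -98) = Add(Add(Add(-8, z), W), -98) = Add(Add(-8, W, z), -98) = Add(-106, W, z))
Pow(Add(Function('s')(-79), Function('c')(-84, Mul(26, 11))), -1) = Pow(Add(Pow(-79, 2), Add(-106, -84, Mul(26, 11))), -1) = Pow(Add(6241, Add(-106, -84, 286)), -1) = Pow(Add(6241, 96), -1) = Pow(6337, -1) = Rational(1, 6337)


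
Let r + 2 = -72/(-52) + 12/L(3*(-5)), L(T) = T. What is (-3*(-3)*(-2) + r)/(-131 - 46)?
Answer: 1262/11505 ≈ 0.10969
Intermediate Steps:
r = -92/65 (r = -2 + (-72/(-52) + 12/((3*(-5)))) = -2 + (-72*(-1/52) + 12/(-15)) = -2 + (18/13 + 12*(-1/15)) = -2 + (18/13 - ⅘) = -2 + 38/65 = -92/65 ≈ -1.4154)
(-3*(-3)*(-2) + r)/(-131 - 46) = (-3*(-3)*(-2) - 92/65)/(-131 - 46) = (9*(-2) - 92/65)/(-177) = -(-18 - 92/65)/177 = -1/177*(-1262/65) = 1262/11505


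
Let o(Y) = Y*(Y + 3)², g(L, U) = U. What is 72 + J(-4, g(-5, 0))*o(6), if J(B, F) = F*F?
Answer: 72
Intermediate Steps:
o(Y) = Y*(3 + Y)²
J(B, F) = F²
72 + J(-4, g(-5, 0))*o(6) = 72 + 0²*(6*(3 + 6)²) = 72 + 0*(6*9²) = 72 + 0*(6*81) = 72 + 0*486 = 72 + 0 = 72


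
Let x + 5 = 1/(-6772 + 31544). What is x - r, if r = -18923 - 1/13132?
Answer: 384633570611/20331619 ≈ 18918.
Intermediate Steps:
x = -123859/24772 (x = -5 + 1/(-6772 + 31544) = -5 + 1/24772 = -123859/24772 ≈ -5.0000)
r = -248496837/13132 (r = -18923 - 1*1/13132 = -18923 - 1/13132 = -248496837/13132 ≈ -18923.)
x - r = -123859/24772 - 1*(-248496837/13132) = -123859/24772 + 248496837/13132 = 384633570611/20331619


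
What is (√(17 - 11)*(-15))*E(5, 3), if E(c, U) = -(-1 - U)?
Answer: -60*√6 ≈ -146.97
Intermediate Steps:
E(c, U) = 1 + U
(√(17 - 11)*(-15))*E(5, 3) = (√(17 - 11)*(-15))*(1 + 3) = (√6*(-15))*4 = -15*√6*4 = -60*√6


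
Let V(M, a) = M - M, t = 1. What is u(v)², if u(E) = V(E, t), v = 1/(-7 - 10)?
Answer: 0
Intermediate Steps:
v = -1/17 (v = 1/(-17) = -1/17 ≈ -0.058824)
V(M, a) = 0
u(E) = 0
u(v)² = 0² = 0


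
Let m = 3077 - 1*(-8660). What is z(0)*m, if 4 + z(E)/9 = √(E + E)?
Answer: -422532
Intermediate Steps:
z(E) = -36 + 9*√2*√E (z(E) = -36 + 9*√(E + E) = -36 + 9*√(2*E) = -36 + 9*(√2*√E) = -36 + 9*√2*√E)
m = 11737 (m = 3077 + 8660 = 11737)
z(0)*m = (-36 + 9*√2*√0)*11737 = (-36 + 9*√2*0)*11737 = (-36 + 0)*11737 = -36*11737 = -422532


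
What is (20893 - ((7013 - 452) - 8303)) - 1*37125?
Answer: -14490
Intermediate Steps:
(20893 - ((7013 - 452) - 8303)) - 1*37125 = (20893 - (6561 - 8303)) - 37125 = (20893 - 1*(-1742)) - 37125 = (20893 + 1742) - 37125 = 22635 - 37125 = -14490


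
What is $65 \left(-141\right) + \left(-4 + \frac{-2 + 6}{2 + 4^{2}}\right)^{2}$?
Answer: $- \frac{741209}{81} \approx -9150.7$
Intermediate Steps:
$65 \left(-141\right) + \left(-4 + \frac{-2 + 6}{2 + 4^{2}}\right)^{2} = -9165 + \left(-4 + \frac{4}{2 + 16}\right)^{2} = -9165 + \left(-4 + \frac{4}{18}\right)^{2} = -9165 + \left(-4 + 4 \cdot \frac{1}{18}\right)^{2} = -9165 + \left(-4 + \frac{2}{9}\right)^{2} = -9165 + \left(- \frac{34}{9}\right)^{2} = -9165 + \frac{1156}{81} = - \frac{741209}{81}$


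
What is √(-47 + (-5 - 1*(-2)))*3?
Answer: 15*I*√2 ≈ 21.213*I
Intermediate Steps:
√(-47 + (-5 - 1*(-2)))*3 = √(-47 + (-5 + 2))*3 = √(-47 - 3)*3 = √(-50)*3 = (5*I*√2)*3 = 15*I*√2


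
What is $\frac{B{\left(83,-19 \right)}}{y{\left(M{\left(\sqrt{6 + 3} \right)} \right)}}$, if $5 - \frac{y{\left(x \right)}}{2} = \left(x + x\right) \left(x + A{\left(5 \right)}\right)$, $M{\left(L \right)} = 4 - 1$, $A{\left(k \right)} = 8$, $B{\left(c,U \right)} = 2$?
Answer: $- \frac{1}{61} \approx -0.016393$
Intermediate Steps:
$M{\left(L \right)} = 3$
$y{\left(x \right)} = 10 - 4 x \left(8 + x\right)$ ($y{\left(x \right)} = 10 - 2 \left(x + x\right) \left(x + 8\right) = 10 - 2 \cdot 2 x \left(8 + x\right) = 10 - 4 x \left(8 + x\right)$)
$\frac{B{\left(83,-19 \right)}}{y{\left(M{\left(\sqrt{6 + 3} \right)} \right)}} = \frac{2}{10 - 96 - 4 \cdot 3^{2}} = \frac{2}{10 - 96 - 36} = \frac{2}{-122} = 2 \left(- \frac{1}{122}\right) = - \frac{1}{61}$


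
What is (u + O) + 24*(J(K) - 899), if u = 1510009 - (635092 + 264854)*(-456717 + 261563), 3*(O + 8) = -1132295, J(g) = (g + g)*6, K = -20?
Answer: 526887500752/3 ≈ 1.7563e+11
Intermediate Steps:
J(g) = 12*g (J(g) = (2*g)*6 = 12*g)
O = -1132319/3 (O = -8 + (⅓)*(-1132295) = -8 - 1132295/3 = -1132319/3 ≈ -3.7744e+5)
u = 175629571693 (u = 1510009 - 899946*(-195154) = 1510009 - 1*(-175628061684) = 1510009 + 175628061684 = 175629571693)
(u + O) + 24*(J(K) - 899) = (175629571693 - 1132319/3) + 24*(12*(-20) - 899) = 526887582760/3 + 24*(-240 - 899) = 526887582760/3 + 24*(-1139) = 526887582760/3 - 27336 = 526887500752/3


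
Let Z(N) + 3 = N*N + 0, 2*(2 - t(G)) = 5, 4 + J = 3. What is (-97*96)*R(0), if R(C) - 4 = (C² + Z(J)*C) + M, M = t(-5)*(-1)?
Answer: -41904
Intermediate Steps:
J = -1 (J = -4 + 3 = -1)
t(G) = -½ (t(G) = 2 - ½*5 = 2 - 5/2 = -½)
Z(N) = -3 + N² (Z(N) = -3 + (N*N + 0) = -3 + (N² + 0) = -3 + N²)
M = ½ (M = -½*(-1) = ½ ≈ 0.50000)
R(C) = 9/2 + C² - 2*C (R(C) = 4 + ((C² + (-3 + (-1)²)*C) + ½) = 4 + ((C² + (-3 + 1)*C) + ½) = 4 + ((C² - 2*C) + ½) = 4 + (½ + C² - 2*C) = 9/2 + C² - 2*C)
(-97*96)*R(0) = (-97*96)*(9/2 + 0² - 2*0) = -9312*(9/2 + 0 + 0) = -9312*9/2 = -41904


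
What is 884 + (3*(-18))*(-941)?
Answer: 51698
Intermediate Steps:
884 + (3*(-18))*(-941) = 884 - 54*(-941) = 884 + 50814 = 51698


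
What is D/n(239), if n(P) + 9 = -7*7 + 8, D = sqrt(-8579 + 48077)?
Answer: -sqrt(39498)/50 ≈ -3.9748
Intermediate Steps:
D = sqrt(39498) ≈ 198.74
n(P) = -50 (n(P) = -9 + (-7*7 + 8) = -9 + (-49 + 8) = -9 - 41 = -50)
D/n(239) = sqrt(39498)/(-50) = sqrt(39498)*(-1/50) = -sqrt(39498)/50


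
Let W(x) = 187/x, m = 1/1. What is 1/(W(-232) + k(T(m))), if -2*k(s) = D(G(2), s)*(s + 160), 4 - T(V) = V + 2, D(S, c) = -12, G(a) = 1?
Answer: 232/223925 ≈ 0.0010361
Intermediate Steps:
m = 1
T(V) = 2 - V (T(V) = 4 - (V + 2) = 4 - (2 + V) = 4 + (-2 - V) = 2 - V)
k(s) = 960 + 6*s (k(s) = -(-6)*(s + 160) = -(-6)*(160 + s) = -(-1920 - 12*s)/2 = 960 + 6*s)
1/(W(-232) + k(T(m))) = 1/(187/(-232) + (960 + 6*(2 - 1*1))) = 1/(187*(-1/232) + (960 + 6*(2 - 1))) = 1/(-187/232 + (960 + 6*1)) = 1/(-187/232 + (960 + 6)) = 1/(-187/232 + 966) = 1/(223925/232) = 232/223925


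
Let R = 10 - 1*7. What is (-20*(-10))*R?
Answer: 600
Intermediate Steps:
R = 3 (R = 10 - 7 = 3)
(-20*(-10))*R = -20*(-10)*3 = 200*3 = 600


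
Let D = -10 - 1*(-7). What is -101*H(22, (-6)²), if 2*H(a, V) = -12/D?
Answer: -202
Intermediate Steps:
D = -3 (D = -10 + 7 = -3)
H(a, V) = 2 (H(a, V) = (-12/(-3))/2 = (-12*(-⅓))/2 = (½)*4 = 2)
-101*H(22, (-6)²) = -101*2 = -202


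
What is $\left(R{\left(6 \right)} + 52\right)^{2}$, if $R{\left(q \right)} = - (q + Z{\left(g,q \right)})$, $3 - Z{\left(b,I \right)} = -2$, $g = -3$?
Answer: $1681$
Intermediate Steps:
$Z{\left(b,I \right)} = 5$ ($Z{\left(b,I \right)} = 3 - -2 = 3 + 2 = 5$)
$R{\left(q \right)} = -5 - q$ ($R{\left(q \right)} = - (q + 5) = - (5 + q) = -5 - q$)
$\left(R{\left(6 \right)} + 52\right)^{2} = \left(\left(-5 - 6\right) + 52\right)^{2} = \left(-11 + 52\right)^{2} = 41^{2} = 1681$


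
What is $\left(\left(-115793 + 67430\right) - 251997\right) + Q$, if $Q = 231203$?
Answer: $-69157$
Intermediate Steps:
$\left(\left(-115793 + 67430\right) - 251997\right) + Q = \left(\left(-115793 + 67430\right) - 251997\right) + 231203 = \left(-48363 - 251997\right) + 231203 = -300360 + 231203 = -69157$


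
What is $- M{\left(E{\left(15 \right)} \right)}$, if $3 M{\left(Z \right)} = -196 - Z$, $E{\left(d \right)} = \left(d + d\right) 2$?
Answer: $\frac{256}{3} \approx 85.333$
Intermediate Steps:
$E{\left(d \right)} = 4 d$ ($E{\left(d \right)} = 2 d 2 = 4 d$)
$M{\left(Z \right)} = - \frac{196}{3} - \frac{Z}{3}$ ($M{\left(Z \right)} = \frac{-196 - Z}{3} = - \frac{196}{3} - \frac{Z}{3}$)
$- M{\left(E{\left(15 \right)} \right)} = - (- \frac{196}{3} - \frac{4 \cdot 15}{3}) = - (- \frac{196}{3} - 20) = \left(-1\right) \left(- \frac{256}{3}\right) = \frac{256}{3}$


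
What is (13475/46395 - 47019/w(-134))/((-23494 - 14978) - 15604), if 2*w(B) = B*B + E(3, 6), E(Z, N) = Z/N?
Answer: 549457223/6006703083084 ≈ 9.1474e-5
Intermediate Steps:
w(B) = ¼ + B²/2 (w(B) = (B*B + 3/6)/2 = (B² + 3*(⅙))/2 = (B² + ½)/2 = (½ + B²)/2 = ¼ + B²/2)
(13475/46395 - 47019/w(-134))/((-23494 - 14978) - 15604) = (13475/46395 - 47019/(¼ + (½)*(-134)²))/((-23494 - 14978) - 15604) = (13475*(1/46395) - 47019/(¼ + (½)*17956))/(-38472 - 15604) = (2695/9279 - 47019/(¼ + 8978))/(-54076) = (2695/9279 - 47019/35913/4)*(-1/54076) = (2695/9279 - 47019*4/35913)*(-1/54076) = (2695/9279 - 62692/11971)*(-1/54076) = -549457223/111078909*(-1/54076) = 549457223/6006703083084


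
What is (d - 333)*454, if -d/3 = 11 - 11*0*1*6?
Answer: -166164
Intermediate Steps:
d = -33 (d = -3*(11 - 11*0*1*6) = -3*(11 - 0*6) = -3*(11 - 11*0) = -3*(11 + 0) = -3*11 = -33)
(d - 333)*454 = (-33 - 333)*454 = -366*454 = -166164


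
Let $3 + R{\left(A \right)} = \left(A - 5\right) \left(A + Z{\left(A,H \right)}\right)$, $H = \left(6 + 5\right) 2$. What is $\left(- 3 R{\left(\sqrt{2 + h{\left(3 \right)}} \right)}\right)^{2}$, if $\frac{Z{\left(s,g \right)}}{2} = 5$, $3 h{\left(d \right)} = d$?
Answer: $23175 - 4500 \sqrt{3} \approx 15381.0$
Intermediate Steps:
$H = 22$ ($H = 11 \cdot 2 = 22$)
$h{\left(d \right)} = \frac{d}{3}$
$Z{\left(s,g \right)} = 10$ ($Z{\left(s,g \right)} = 2 \cdot 5 = 10$)
$R{\left(A \right)} = -3 + \left(-5 + A\right) \left(10 + A\right)$ ($R{\left(A \right)} = -3 + \left(A - 5\right) \left(A + 10\right) = -3 + \left(-5 + A\right) \left(10 + A\right)$)
$\left(- 3 R{\left(\sqrt{2 + h{\left(3 \right)}} \right)}\right)^{2} = \left(- 3 \left(-53 + \left(\sqrt{2 + \frac{1}{3} \cdot 3}\right)^{2} + 5 \sqrt{2 + \frac{1}{3} \cdot 3}\right)\right)^{2} = \left(- 3 \left(-53 + \left(\sqrt{2 + 1}\right)^{2} + 5 \sqrt{2 + 1}\right)\right)^{2} = \left(- 3 \left(-53 + \left(\sqrt{3}\right)^{2} + 5 \sqrt{3}\right)\right)^{2} = \left(- 3 \left(-53 + 3 + 5 \sqrt{3}\right)\right)^{2} = \left(- 3 \left(-50 + 5 \sqrt{3}\right)\right)^{2} = \left(150 - 15 \sqrt{3}\right)^{2}$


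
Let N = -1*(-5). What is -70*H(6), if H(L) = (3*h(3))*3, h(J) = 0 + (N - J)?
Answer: -1260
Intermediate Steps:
N = 5
h(J) = 5 - J (h(J) = 0 + (5 - J) = 5 - J)
H(L) = 18 (H(L) = (3*(5 - 1*3))*3 = (3*(5 - 3))*3 = (3*2)*3 = 6*3 = 18)
-70*H(6) = -70*18 = -1260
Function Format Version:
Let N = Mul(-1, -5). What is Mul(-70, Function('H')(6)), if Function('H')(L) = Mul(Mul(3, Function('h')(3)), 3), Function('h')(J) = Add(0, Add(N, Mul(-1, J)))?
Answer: -1260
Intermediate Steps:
N = 5
Function('h')(J) = Add(5, Mul(-1, J)) (Function('h')(J) = Add(0, Add(5, Mul(-1, J))) = Add(5, Mul(-1, J)))
Function('H')(L) = 18 (Function('H')(L) = Mul(Mul(3, Add(5, Mul(-1, 3))), 3) = Mul(Mul(3, Add(5, -3)), 3) = Mul(Mul(3, 2), 3) = Mul(6, 3) = 18)
Mul(-70, Function('H')(6)) = Mul(-70, 18) = -1260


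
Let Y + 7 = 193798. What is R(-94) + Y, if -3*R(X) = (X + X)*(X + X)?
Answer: 546029/3 ≈ 1.8201e+5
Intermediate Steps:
Y = 193791 (Y = -7 + 193798 = 193791)
R(X) = -4*X²/3 (R(X) = -(X + X)*(X + X)/3 = -2*X*2*X/3 = -4*X²/3)
R(-94) + Y = -4/3*(-94)² + 193791 = -4/3*8836 + 193791 = -35344/3 + 193791 = 546029/3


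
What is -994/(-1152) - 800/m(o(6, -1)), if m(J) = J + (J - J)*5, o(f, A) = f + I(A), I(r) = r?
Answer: -91663/576 ≈ -159.14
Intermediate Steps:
o(f, A) = A + f (o(f, A) = f + A = A + f)
m(J) = J (m(J) = J + 0*5 = J + 0 = J)
-994/(-1152) - 800/m(o(6, -1)) = -994/(-1152) - 800/(-1 + 6) = -994*(-1/1152) - 800/5 = 497/576 - 800*⅕ = 497/576 - 160 = -91663/576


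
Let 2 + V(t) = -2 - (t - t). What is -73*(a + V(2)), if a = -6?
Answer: 730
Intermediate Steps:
V(t) = -4 (V(t) = -2 + (-2 - (t - t)) = -2 + (-2 - 1*0) = -2 + (-2 + 0) = -2 - 2 = -4)
-73*(a + V(2)) = -73*(-6 - 4) = -73*(-10) = 730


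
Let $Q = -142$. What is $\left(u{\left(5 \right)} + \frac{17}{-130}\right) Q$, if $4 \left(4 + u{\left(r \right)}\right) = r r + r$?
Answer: $- \frac{31098}{65} \approx -478.43$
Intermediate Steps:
$u{\left(r \right)} = -4 + \frac{r}{4} + \frac{r^{2}}{4}$ ($u{\left(r \right)} = -4 + \frac{r r + r}{4} = -4 + \frac{r^{2} + r}{4} = -4 + \frac{r + r^{2}}{4} = -4 + \left(\frac{r}{4} + \frac{r^{2}}{4}\right) = -4 + \frac{r}{4} + \frac{r^{2}}{4}$)
$\left(u{\left(5 \right)} + \frac{17}{-130}\right) Q = \left(\left(-4 + \frac{1}{4} \cdot 5 + \frac{5^{2}}{4}\right) + \frac{17}{-130}\right) \left(-142\right) = \left(\left(-4 + \frac{5}{4} + \frac{1}{4} \cdot 25\right) + 17 \left(- \frac{1}{130}\right)\right) \left(-142\right) = \left(\left(-4 + \frac{5}{4} + \frac{25}{4}\right) - \frac{17}{130}\right) \left(-142\right) = \left(\frac{7}{2} - \frac{17}{130}\right) \left(-142\right) = \frac{219}{65} \left(-142\right) = - \frac{31098}{65}$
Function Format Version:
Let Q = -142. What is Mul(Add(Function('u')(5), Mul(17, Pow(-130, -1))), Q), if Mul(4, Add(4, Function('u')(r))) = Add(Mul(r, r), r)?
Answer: Rational(-31098, 65) ≈ -478.43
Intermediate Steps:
Function('u')(r) = Add(-4, Mul(Rational(1, 4), r), Mul(Rational(1, 4), Pow(r, 2))) (Function('u')(r) = Add(-4, Mul(Rational(1, 4), Add(Mul(r, r), r))) = Add(-4, Mul(Rational(1, 4), Add(Pow(r, 2), r))) = Add(-4, Mul(Rational(1, 4), Add(r, Pow(r, 2)))) = Add(-4, Add(Mul(Rational(1, 4), r), Mul(Rational(1, 4), Pow(r, 2)))) = Add(-4, Mul(Rational(1, 4), r), Mul(Rational(1, 4), Pow(r, 2))))
Mul(Add(Function('u')(5), Mul(17, Pow(-130, -1))), Q) = Mul(Add(Add(-4, Mul(Rational(1, 4), 5), Mul(Rational(1, 4), Pow(5, 2))), Mul(17, Pow(-130, -1))), -142) = Mul(Add(Add(-4, Rational(5, 4), Mul(Rational(1, 4), 25)), Mul(17, Rational(-1, 130))), -142) = Mul(Add(Add(-4, Rational(5, 4), Rational(25, 4)), Rational(-17, 130)), -142) = Mul(Add(Rational(7, 2), Rational(-17, 130)), -142) = Mul(Rational(219, 65), -142) = Rational(-31098, 65)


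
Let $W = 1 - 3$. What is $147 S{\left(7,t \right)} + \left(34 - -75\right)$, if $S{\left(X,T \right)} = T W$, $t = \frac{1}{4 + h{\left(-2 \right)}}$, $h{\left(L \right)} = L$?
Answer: $-38$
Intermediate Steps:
$t = \frac{1}{2}$ ($t = \frac{1}{4 - 2} = \frac{1}{2} \approx 0.5$)
$W = -2$
$S{\left(X,T \right)} = - 2 T$ ($S{\left(X,T \right)} = T \left(-2\right) = - 2 T$)
$147 S{\left(7,t \right)} + \left(34 - -75\right) = 147 \left(\left(-2\right) \frac{1}{2}\right) + \left(34 - -75\right) = 147 \left(-1\right) + \left(34 + 75\right) = -147 + 109 = -38$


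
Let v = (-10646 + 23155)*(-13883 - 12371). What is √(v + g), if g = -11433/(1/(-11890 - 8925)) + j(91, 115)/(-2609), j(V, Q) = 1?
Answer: 8*I*√9618270796345/2609 ≈ 9509.6*I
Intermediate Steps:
g = 620884328054/2609 (g = -11433/(1/(-11890 - 8925)) + 1/(-2609) = -11433/(1/(-20815)) + 1*(-1/2609) = -11433/(-1/20815) - 1/2609 = -11433*(-20815) - 1/2609 = 237977895 - 1/2609 = 620884328054/2609 ≈ 2.3798e+8)
v = -328411286 (v = 12509*(-26254) = -328411286)
√(v + g) = √(-328411286 + 620884328054/2609) = √(-235940717120/2609) = 8*I*√9618270796345/2609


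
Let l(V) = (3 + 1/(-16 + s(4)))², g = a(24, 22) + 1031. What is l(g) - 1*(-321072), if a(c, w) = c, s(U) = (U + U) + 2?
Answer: 11558881/36 ≈ 3.2108e+5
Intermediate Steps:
s(U) = 2 + 2*U (s(U) = 2*U + 2 = 2 + 2*U)
g = 1055 (g = 24 + 1031 = 1055)
l(V) = 289/36 (l(V) = (3 + 1/(-16 + (2 + 2*4)))² = (3 + 1/(-16 + (2 + 8)))² = (3 + 1/(-16 + 10))² = (3 + 1/(-6))² = (3 - ⅙)² = (17/6)² = 289/36)
l(g) - 1*(-321072) = 289/36 - 1*(-321072) = 289/36 + 321072 = 11558881/36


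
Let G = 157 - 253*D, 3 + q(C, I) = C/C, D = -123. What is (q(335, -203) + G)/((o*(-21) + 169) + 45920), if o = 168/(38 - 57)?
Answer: 594206/879219 ≈ 0.67583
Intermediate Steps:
q(C, I) = -2 (q(C, I) = -3 + C/C = -3 + 1 = -2)
o = -168/19 (o = 168/(-19) = 168*(-1/19) = -168/19 ≈ -8.8421)
G = 31276 (G = 157 - 253*(-123) = 157 + 31119 = 31276)
(q(335, -203) + G)/((o*(-21) + 169) + 45920) = (-2 + 31276)/((-168/19*(-21) + 169) + 45920) = 31274/((3528/19 + 169) + 45920) = 31274/(6739/19 + 45920) = 31274/(879219/19) = 31274*(19/879219) = 594206/879219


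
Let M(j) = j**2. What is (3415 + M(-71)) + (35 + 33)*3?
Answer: 8660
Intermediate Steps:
(3415 + M(-71)) + (35 + 33)*3 = (3415 + (-71)**2) + (35 + 33)*3 = (3415 + 5041) + 68*3 = 8456 + 204 = 8660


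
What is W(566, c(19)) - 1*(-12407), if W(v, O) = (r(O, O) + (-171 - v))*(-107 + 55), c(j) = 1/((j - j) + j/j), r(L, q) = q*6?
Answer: 50419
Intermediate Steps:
r(L, q) = 6*q
c(j) = 1 (c(j) = 1/(0 + 1) = 1/1 = 1)
W(v, O) = 8892 - 312*O + 52*v (W(v, O) = (6*O + (-171 - v))*(-107 + 55) = (-171 - v + 6*O)*(-52) = 8892 - 312*O + 52*v)
W(566, c(19)) - 1*(-12407) = (8892 - 312*1 + 52*566) - 1*(-12407) = (8892 - 312 + 29432) + 12407 = 38012 + 12407 = 50419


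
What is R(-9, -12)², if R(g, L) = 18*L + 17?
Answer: 39601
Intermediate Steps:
R(g, L) = 17 + 18*L
R(-9, -12)² = (17 + 18*(-12))² = (17 - 216)² = (-199)² = 39601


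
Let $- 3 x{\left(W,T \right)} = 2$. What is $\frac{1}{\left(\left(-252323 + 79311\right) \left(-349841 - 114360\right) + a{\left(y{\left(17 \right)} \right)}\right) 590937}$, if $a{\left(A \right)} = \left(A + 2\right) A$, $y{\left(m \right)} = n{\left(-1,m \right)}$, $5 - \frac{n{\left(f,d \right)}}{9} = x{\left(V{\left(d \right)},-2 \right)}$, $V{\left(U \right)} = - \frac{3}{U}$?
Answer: $\frac{1}{47459536876159755} \approx 2.1071 \cdot 10^{-17}$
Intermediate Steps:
$x{\left(W,T \right)} = - \frac{2}{3}$ ($x{\left(W,T \right)} = \left(- \frac{1}{3}\right) 2 = - \frac{2}{3}$)
$n{\left(f,d \right)} = 51$ ($n{\left(f,d \right)} = 45 - -6 = 45 + 6 = 51$)
$y{\left(m \right)} = 51$
$a{\left(A \right)} = A \left(2 + A\right)$ ($a{\left(A \right)} = \left(2 + A\right) A = A \left(2 + A\right)$)
$\frac{1}{\left(\left(-252323 + 79311\right) \left(-349841 - 114360\right) + a{\left(y{\left(17 \right)} \right)}\right) 590937} = \frac{1}{\left(\left(-252323 + 79311\right) \left(-349841 - 114360\right) + 51 \left(2 + 51\right)\right) 590937} = \frac{1}{\left(-173012\right) \left(-464201\right) + 51 \cdot 53} \cdot \frac{1}{590937} = \frac{1}{80312343412 + 2703} \cdot \frac{1}{590937} = \frac{1}{80312346115} \cdot \frac{1}{590937} = \frac{1}{47459536876159755}$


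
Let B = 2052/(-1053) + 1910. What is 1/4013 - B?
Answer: -298623343/156507 ≈ -1908.1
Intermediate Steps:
B = 74414/39 (B = 2052*(-1/1053) + 1910 = -76/39 + 1910 = 74414/39 ≈ 1908.1)
1/4013 - B = 1/4013 - 1*74414/39 = 1/4013 - 74414/39 = -298623343/156507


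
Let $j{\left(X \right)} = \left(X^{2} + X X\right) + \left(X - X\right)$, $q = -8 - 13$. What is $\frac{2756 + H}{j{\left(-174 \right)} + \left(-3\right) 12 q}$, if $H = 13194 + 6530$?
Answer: $\frac{5620}{15327} \approx 0.36667$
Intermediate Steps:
$q = -21$ ($q = -8 - 13 = -21$)
$H = 19724$
$j{\left(X \right)} = 2 X^{2}$ ($j{\left(X \right)} = \left(X^{2} + X^{2}\right) + 0 = 2 X^{2} + 0 = 2 X^{2}$)
$\frac{2756 + H}{j{\left(-174 \right)} + \left(-3\right) 12 q} = \frac{2756 + 19724}{2 \left(-174\right)^{2} + \left(-3\right) 12 \left(-21\right)} = \frac{22480}{2 \cdot 30276 - -756} = \frac{22480}{60552 + 756} = \frac{22480}{61308} = 22480 \cdot \frac{1}{61308} = \frac{5620}{15327}$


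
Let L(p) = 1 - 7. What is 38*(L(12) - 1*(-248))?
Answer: 9196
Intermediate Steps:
L(p) = -6
38*(L(12) - 1*(-248)) = 38*(-6 - 1*(-248)) = 38*(-6 + 248) = 38*242 = 9196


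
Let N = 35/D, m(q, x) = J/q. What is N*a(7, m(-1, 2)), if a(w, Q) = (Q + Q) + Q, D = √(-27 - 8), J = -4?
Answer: -12*I*√35 ≈ -70.993*I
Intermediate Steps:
m(q, x) = -4/q
D = I*√35 (D = √(-35) = I*√35 ≈ 5.9161*I)
a(w, Q) = 3*Q (a(w, Q) = 2*Q + Q = 3*Q)
N = -I*√35 (N = 35/((I*√35)) = 35*(-I*√35/35) = -I*√35 ≈ -5.9161*I)
N*a(7, m(-1, 2)) = (-I*√35)*(3*(-4/(-1))) = (-I*√35)*(3*(-4*(-1))) = (-I*√35)*(3*4) = -I*√35*12 = -12*I*√35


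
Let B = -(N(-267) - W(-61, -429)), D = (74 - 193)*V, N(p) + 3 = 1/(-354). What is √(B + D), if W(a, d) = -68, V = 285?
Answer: I*√4258237326/354 ≈ 184.34*I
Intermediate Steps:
N(p) = -1063/354 (N(p) = -3 + 1/(-354) = -3 - 1/354 = -1063/354)
D = -33915 (D = (74 - 193)*285 = -119*285 = -33915)
B = -23009/354 (B = -(-1063/354 - 1*(-68)) = -(-1063/354 + 68) = -1*23009/354 = -23009/354 ≈ -64.997)
√(B + D) = √(-23009/354 - 33915) = √(-12028919/354) = I*√4258237326/354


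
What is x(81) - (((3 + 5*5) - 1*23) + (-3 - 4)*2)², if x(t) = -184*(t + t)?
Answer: -29889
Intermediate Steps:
x(t) = -368*t
x(81) - (((3 + 5*5) - 1*23) + (-3 - 4)*2)² = -368*81 - (((3 + 5*5) - 1*23) + (-3 - 4)*2)² = -29808 - (((3 + 25) - 23) - 7*2)² = -29808 - ((28 - 23) - 14)² = -29808 - (5 - 14)² = -29808 - 1*(-9)² = -29808 - 1*81 = -29808 - 81 = -29889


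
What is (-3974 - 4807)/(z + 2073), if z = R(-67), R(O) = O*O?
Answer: -8781/6562 ≈ -1.3382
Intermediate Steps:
R(O) = O**2
z = 4489 (z = (-67)**2 = 4489)
(-3974 - 4807)/(z + 2073) = (-3974 - 4807)/(4489 + 2073) = -8781/6562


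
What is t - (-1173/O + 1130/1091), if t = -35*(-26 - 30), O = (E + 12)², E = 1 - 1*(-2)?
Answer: 160718831/81825 ≈ 1964.2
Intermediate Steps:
E = 3 (E = 1 + 2 = 3)
O = 225 (O = (3 + 12)² = 15² = 225)
t = 1960 (t = -35*(-56) = 1960)
t - (-1173/O + 1130/1091) = 1960 - (-1173/225 + 1130/1091) = 1960 - (-1173*1/225 + 1130*(1/1091)) = 1960 - (-391/75 + 1130/1091) = 1960 - 1*(-341831/81825) = 1960 + 341831/81825 = 160718831/81825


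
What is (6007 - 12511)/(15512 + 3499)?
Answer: -2168/6337 ≈ -0.34212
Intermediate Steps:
(6007 - 12511)/(15512 + 3499) = -6504/19011 = -6504*1/19011 = -2168/6337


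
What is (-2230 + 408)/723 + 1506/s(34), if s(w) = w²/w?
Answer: 513445/12291 ≈ 41.774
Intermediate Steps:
s(w) = w
(-2230 + 408)/723 + 1506/s(34) = (-2230 + 408)/723 + 1506/34 = -1822*1/723 + 1506*(1/34) = -1822/723 + 753/17 = 513445/12291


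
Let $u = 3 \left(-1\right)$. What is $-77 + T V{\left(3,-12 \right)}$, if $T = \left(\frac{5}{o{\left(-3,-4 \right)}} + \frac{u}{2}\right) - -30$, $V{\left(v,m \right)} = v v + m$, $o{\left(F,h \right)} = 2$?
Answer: $-170$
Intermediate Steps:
$u = -3$
$V{\left(v,m \right)} = m + v^{2}$ ($V{\left(v,m \right)} = v^{2} + m = m + v^{2}$)
$T = 31$ ($T = \left(\frac{5}{2} - \frac{3}{2}\right) - -30 = \left(5 \cdot \frac{1}{2} - \frac{3}{2}\right) + 30 = \left(\frac{5}{2} - \frac{3}{2}\right) + 30 = 1 + 30 = 31$)
$-77 + T V{\left(3,-12 \right)} = -77 + 31 \left(-12 + 3^{2}\right) = -77 + 31 \left(-12 + 9\right) = -77 + 31 \left(-3\right) = -77 - 93 = -170$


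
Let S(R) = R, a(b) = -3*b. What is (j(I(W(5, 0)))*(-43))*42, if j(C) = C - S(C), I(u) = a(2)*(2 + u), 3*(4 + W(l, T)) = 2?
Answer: 0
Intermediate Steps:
W(l, T) = -10/3 (W(l, T) = -4 + (1/3)*2 = -4 + 2/3 = -10/3)
I(u) = -12 - 6*u (I(u) = (-3*2)*(2 + u) = -6*(2 + u) = -12 - 6*u)
j(C) = 0 (j(C) = C - C = 0)
(j(I(W(5, 0)))*(-43))*42 = (0*(-43))*42 = 0*42 = 0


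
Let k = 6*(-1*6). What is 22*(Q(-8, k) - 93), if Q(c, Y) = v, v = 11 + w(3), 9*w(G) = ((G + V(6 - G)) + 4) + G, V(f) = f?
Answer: -15950/9 ≈ -1772.2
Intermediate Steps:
k = -36 (k = 6*(-6) = -36)
w(G) = 10/9 + G/9 (w(G) = (((G + (6 - G)) + 4) + G)/9 = ((6 + 4) + G)/9 = (10 + G)/9 = 10/9 + G/9)
v = 112/9 (v = 11 + (10/9 + (1/9)*3) = 11 + (10/9 + 1/3) = 11 + 13/9 = 112/9 ≈ 12.444)
Q(c, Y) = 112/9
22*(Q(-8, k) - 93) = 22*(112/9 - 93) = 22*(-725/9) = -15950/9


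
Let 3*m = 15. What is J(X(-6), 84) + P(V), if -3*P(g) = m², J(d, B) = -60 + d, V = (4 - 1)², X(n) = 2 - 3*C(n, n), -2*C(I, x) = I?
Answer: -226/3 ≈ -75.333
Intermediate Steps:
m = 5 (m = (⅓)*15 = 5)
C(I, x) = -I/2
X(n) = 2 + 3*n/2 (X(n) = 2 - (-3)*n/2 = 2 + 3*n/2)
V = 9 (V = 3² = 9)
P(g) = -25/3 (P(g) = -⅓*5² = -⅓*25 = -25/3)
J(X(-6), 84) + P(V) = (-60 + (2 + (3/2)*(-6))) - 25/3 = (-60 + (2 - 9)) - 25/3 = (-60 - 7) - 25/3 = -67 - 25/3 = -226/3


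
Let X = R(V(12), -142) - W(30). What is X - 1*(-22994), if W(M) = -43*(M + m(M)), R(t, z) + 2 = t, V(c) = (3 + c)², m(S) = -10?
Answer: 24077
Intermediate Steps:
R(t, z) = -2 + t
W(M) = 430 - 43*M (W(M) = -43*(M - 10) = -43*(-10 + M) = 430 - 43*M)
X = 1083 (X = (-2 + (3 + 12)²) - (430 - 43*30) = (-2 + 15²) - (430 - 1290) = (-2 + 225) - 1*(-860) = 223 + 860 = 1083)
X - 1*(-22994) = 1083 - 1*(-22994) = 1083 + 22994 = 24077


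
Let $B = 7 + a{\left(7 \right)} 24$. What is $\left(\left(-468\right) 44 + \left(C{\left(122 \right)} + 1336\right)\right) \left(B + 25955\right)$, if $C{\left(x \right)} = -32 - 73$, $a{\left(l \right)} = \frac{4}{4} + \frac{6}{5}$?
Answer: $- \frac{2518362714}{5} \approx -5.0367 \cdot 10^{8}$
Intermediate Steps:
$a{\left(l \right)} = \frac{11}{5}$ ($a{\left(l \right)} = 4 \cdot \frac{1}{4} + 6 \cdot \frac{1}{5} = 1 + \frac{6}{5} = \frac{11}{5}$)
$C{\left(x \right)} = -105$ ($C{\left(x \right)} = -32 - 73 = -105$)
$B = \frac{299}{5}$ ($B = 7 + \frac{11}{5} \cdot 24 = 7 + \frac{264}{5} = \frac{299}{5} \approx 59.8$)
$\left(\left(-468\right) 44 + \left(C{\left(122 \right)} + 1336\right)\right) \left(B + 25955\right) = \left(\left(-468\right) 44 + \left(-105 + 1336\right)\right) \left(\frac{299}{5} + 25955\right) = \left(-20592 + 1231\right) \frac{130074}{5} = \left(-19361\right) \frac{130074}{5} = - \frac{2518362714}{5}$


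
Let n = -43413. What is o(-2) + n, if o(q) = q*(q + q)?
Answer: -43405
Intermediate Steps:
o(q) = 2*q² (o(q) = q*(2*q) = 2*q²)
o(-2) + n = 2*(-2)² - 43413 = 2*4 - 43413 = 8 - 43413 = -43405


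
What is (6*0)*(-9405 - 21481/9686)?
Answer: 0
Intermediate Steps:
(6*0)*(-9405 - 21481/9686) = 0*(-9405 - 21481*1/9686) = 0*(-9405 - 21481/9686) = 0*(-91118311/9686) = 0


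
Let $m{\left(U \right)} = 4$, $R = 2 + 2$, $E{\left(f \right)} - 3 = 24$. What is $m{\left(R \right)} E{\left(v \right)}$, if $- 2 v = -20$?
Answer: $108$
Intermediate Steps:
$v = 10$ ($v = \left(- \frac{1}{2}\right) \left(-20\right) = 10$)
$E{\left(f \right)} = 27$ ($E{\left(f \right)} = 3 + 24 = 27$)
$R = 4$
$m{\left(R \right)} E{\left(v \right)} = 4 \cdot 27 = 108$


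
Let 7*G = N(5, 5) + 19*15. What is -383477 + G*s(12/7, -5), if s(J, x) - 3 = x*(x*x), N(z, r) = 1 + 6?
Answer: -2719963/7 ≈ -3.8857e+5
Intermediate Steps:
N(z, r) = 7
G = 292/7 (G = (7 + 19*15)/7 = (7 + 285)/7 = (1/7)*292 = 292/7 ≈ 41.714)
s(J, x) = 3 + x**3 (s(J, x) = 3 + x*(x*x) = 3 + x*x**2 = 3 + x**3)
-383477 + G*s(12/7, -5) = -383477 + 292*(3 + (-5)**3)/7 = -383477 + 292*(3 - 125)/7 = -383477 + (292/7)*(-122) = -383477 - 35624/7 = -2719963/7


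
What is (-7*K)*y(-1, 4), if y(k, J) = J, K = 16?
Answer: -448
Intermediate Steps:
(-7*K)*y(-1, 4) = -7*16*4 = -112*4 = -448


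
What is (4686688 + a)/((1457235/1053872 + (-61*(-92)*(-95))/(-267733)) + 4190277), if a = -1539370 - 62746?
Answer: 870331460161348672/1182314057327129087 ≈ 0.73612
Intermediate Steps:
a = -1602116
(4686688 + a)/((1457235/1053872 + (-61*(-92)*(-95))/(-267733)) + 4190277) = (4686688 - 1602116)/((1457235/1053872 + (-61*(-92)*(-95))/(-267733)) + 4190277) = 3084572/((1457235*(1/1053872) + (5612*(-95))*(-1/267733)) + 4190277) = 3084572/((1457235/1053872 - 533140*(-1/267733)) + 4190277) = 3084572/((1457235/1053872 + 533140/267733) + 4190277) = 3084572/(952011216335/282156312176 + 4190277) = 3084572/(1182314057327129087/282156312176) = 3084572*(282156312176/1182314057327129087) = 870331460161348672/1182314057327129087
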